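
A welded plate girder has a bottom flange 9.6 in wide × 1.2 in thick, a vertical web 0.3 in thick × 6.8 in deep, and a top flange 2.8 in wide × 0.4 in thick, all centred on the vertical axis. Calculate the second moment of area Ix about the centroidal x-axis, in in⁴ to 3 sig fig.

Break the section into simple shapes (no overlaps), measuring from the bottom-left corner of the bounding box.
Bottom plate: 9.6 × 1.2, A = 11.52 in², y = 0.6 in, Ī = 1.3824 in⁴.
Web plate: 0.3 × 6.8, A = 2.04 in², y = 4.6 in, Ī = 7.8608 in⁴.
Top plate: 2.8 × 0.4, A = 1.12 in², y = 8.2 in, Ī = 0.014933 in⁴.
Centroid: ȳ = ΣA·y / ΣA = 1.7357 in.
Transfer each piece to the centroidal x-axis using Ī + A·d² with d = y − 1.7357:
  bottom plate: d = -1.1357 in → contributes +16.241 in⁴
  web plate: d = 2.8643 in → contributes +24.597 in⁴
  top plate: d = 6.4643 in → contributes +46.817 in⁴
Total I = 87.655 in⁴.

Ix ≈ 87.7 in⁴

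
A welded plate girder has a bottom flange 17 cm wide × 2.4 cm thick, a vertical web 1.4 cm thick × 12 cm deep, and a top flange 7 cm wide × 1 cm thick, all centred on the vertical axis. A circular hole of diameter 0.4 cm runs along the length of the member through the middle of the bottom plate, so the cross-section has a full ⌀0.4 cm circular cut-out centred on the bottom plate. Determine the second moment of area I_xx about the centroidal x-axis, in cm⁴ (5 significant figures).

I_xx ≈ 1677.1 cm⁴

Treat the section as a set of non-overlapping primitives; coordinates are from the bounding-box lower-left.
Bottom plate: 17 × 2.4, A = 40.8 cm², y = 1.2 cm, Ī = 19.584 cm⁴.
Web plate: 1.4 × 12, A = 16.8 cm², y = 8.4 cm, Ī = 201.6 cm⁴.
Top plate: 7 × 1, A = 7 cm², y = 14.9 cm, Ī = 0.5833333 cm⁴.
Hole (subtracted): ⌀0.4, A = 0.1256637 cm², y = 1.2 cm, Ī = 0.001256637 cm⁴.
Centroid: ȳ = ΣA·y / ΣA = 4.563509 cm.
Transfer each piece to the centroidal x-axis using Ī + A·d² with d = y − 4.563509:
  bottom plate: d = -3.363509 cm → contributes +481.1622 cm⁴
  web plate: d = 3.836491 cm → contributes +448.8736 cm⁴
  top plate: d = 10.33649 cm → contributes +748.4847 cm⁴
  hole: d = -3.363509 cm → contributes −1.422914 cm⁴
Total I = 1677.098 cm⁴.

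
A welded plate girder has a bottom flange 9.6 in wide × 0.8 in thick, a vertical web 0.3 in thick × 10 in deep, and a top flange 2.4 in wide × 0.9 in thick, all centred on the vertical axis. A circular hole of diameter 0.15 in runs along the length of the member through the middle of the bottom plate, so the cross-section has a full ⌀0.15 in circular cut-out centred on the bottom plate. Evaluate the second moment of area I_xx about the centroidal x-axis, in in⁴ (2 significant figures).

I_xx ≈ 240 in⁴

Decompose the section into non-overlapping parts with the origin at the bottom-left of its bounding rectangle.
Bottom plate: 9.6 × 0.8, A = 7.68 in², y = 0.4 in, Ī = 0.4096 in⁴.
Web plate: 0.3 × 10, A = 3 in², y = 5.8 in, Ī = 25 in⁴.
Top plate: 2.4 × 0.9, A = 2.16 in², y = 11.25 in, Ī = 0.1458 in⁴.
Hole (subtracted): ⌀0.15, A = 0.01767 in², y = 0.4 in, Ī = 0.00002485 in⁴.
Centroid: ȳ = ΣA·y / ΣA = 3.491 in.
Transfer each piece to the centroidal x-axis using Ī + A·d² with d = y − 3.491:
  bottom plate: d = -3.091 in → contributes +73.79 in⁴
  web plate: d = 2.309 in → contributes +40.99 in⁴
  top plate: d = 7.759 in → contributes +130.2 in⁴
  hole: d = -3.091 in → contributes −0.1689 in⁴
Total I = 244.8 in⁴.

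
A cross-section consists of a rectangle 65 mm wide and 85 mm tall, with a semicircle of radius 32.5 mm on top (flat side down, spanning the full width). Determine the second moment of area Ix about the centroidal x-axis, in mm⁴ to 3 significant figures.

Ix ≈ 7.49 × 10⁶ mm⁴

Treat the section as a set of non-overlapping primitives; coordinates are from the bounding-box lower-left.
Rectangular body: 65 × 85, A = 5 525 mm², y = 42.5 mm, Ī = 3 326 510 mm⁴.
Semicircular cap: semicircle r = 32.5, A = 1659.2 mm², y = 98.793 mm, Ī = 122 452 mm⁴.
Centroid: ȳ = ΣA·y / ΣA = 55.501 mm.
Transfer each piece to the centroidal x-axis using Ī + A·d² with d = y − 55.501:
  rectangular body: d = -13.001 mm → contributes +4 260 344 mm⁴
  semicircular cap: d = 43.293 mm → contributes +3 232 129 mm⁴
Total I = 7 492 474 mm⁴.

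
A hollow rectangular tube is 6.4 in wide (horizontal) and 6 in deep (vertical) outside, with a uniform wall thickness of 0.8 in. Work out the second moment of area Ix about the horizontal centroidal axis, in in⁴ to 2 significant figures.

Treat the section as a set of non-overlapping primitives; coordinates are from the bounding-box lower-left.
Outer rectangle: 6.4 × 6, A = 38.4 in², y = 3 in, Ī = 115.2 in⁴.
Inner void (subtracted): 4.8 × 4.4, A = 21.12 in², y = 3 in, Ī = 34.07 in⁴.
By symmetry the centroid is at mid-height, ȳ = 3 in.
All pieces are centred on the horizontal centroidal axis, so I = ΣĪ (holes subtracted) = 81.13 in⁴.

Ix ≈ 81 in⁴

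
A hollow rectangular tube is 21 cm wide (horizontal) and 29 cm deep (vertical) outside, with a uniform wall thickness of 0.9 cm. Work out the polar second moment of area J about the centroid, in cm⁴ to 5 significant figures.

Split into non-overlapping primitives; take the origin at the lower-left of the bounding box.
Outer rectangle: 21 × 29, A = 609 cm², y = 14.5 cm, Ī = 42680.75 cm⁴.
Inner void (subtracted): 19.2 × 27.2, A = 522.24 cm², y = 14.5 cm, Ī = 32197.84 cm⁴.
By symmetry the centroid is at mid-height, ȳ = 14.5 cm.
All pieces are centred on the centroidal x-axis, so I = ΣĪ (holes subtracted) = 10482.91 cm⁴.
Repeating about the centroidal y-axis gives I_y = 6337.537 cm⁴.
Polar second moment: J = I_x + I_y = 16820.45 cm⁴.

J ≈ 1.6820 × 10⁴ cm⁴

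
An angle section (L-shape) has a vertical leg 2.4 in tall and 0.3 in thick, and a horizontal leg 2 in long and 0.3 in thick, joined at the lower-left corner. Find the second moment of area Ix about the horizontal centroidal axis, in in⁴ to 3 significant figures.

Ix ≈ 0.679 in⁴

Decompose the section into non-overlapping parts with the origin at the bottom-left of its bounding rectangle.
Vertical leg: 0.3 × 2.4, A = 0.72 in², y = 1.2 in, Ī = 0.3456 in⁴.
Horizontal leg (remainder): 1.7 × 0.3, A = 0.51 in², y = 0.15 in, Ī = 0.003825 in⁴.
Centroid: ȳ = ΣA·y / ΣA = 0.76463 in.
Transfer each piece to the horizontal centroidal axis using Ī + A·d² with d = y − 0.76463:
  vertical leg: d = 0.43537 in → contributes +0.48207 in⁴
  horizontal leg (remainder): d = -0.61463 in → contributes +0.19649 in⁴
Total I = 0.67856 in⁴.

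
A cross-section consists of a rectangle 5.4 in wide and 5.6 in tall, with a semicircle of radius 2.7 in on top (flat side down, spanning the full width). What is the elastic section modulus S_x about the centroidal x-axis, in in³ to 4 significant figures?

Decompose the section into non-overlapping parts with the origin at the bottom-left of its bounding rectangle.
Rectangular body: 5.4 × 5.6, A = 30.24 in², y = 2.8 in, Ī = 79.0272 in⁴.
Semicircular cap: semicircle r = 2.7, A = 11.4511 in², y = 6.74592 in, Ī = 5.83293 in⁴.
Centroid: ȳ = ΣA·y / ΣA = 3.88381 in.
Transfer each piece to the centroidal x-axis using Ī + A·d² with d = y − 3.88381:
  rectangular body: d = -1.08381 in → contributes +114.548 in⁴
  semicircular cap: d = 2.86211 in → contributes +99.6366 in⁴
Total I = 214.185 in⁴.
Extreme fibre distance c = 4.41619 in; S = I/c = 48.4999 in³.

S_x ≈ 48.50 in³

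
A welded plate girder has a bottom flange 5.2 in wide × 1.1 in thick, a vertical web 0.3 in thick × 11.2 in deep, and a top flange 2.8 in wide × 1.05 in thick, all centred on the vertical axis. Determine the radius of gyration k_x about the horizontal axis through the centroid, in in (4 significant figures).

Split into non-overlapping primitives; take the origin at the lower-left of the bounding box.
Bottom plate: 5.2 × 1.1, A = 5.72 in², y = 0.55 in, Ī = 0.576767 in⁴.
Web plate: 0.3 × 11.2, A = 3.36 in², y = 6.7 in, Ī = 35.1232 in⁴.
Top plate: 2.8 × 1.05, A = 2.94 in², y = 12.825 in, Ī = 0.270113 in⁴.
Centroid: ȳ = ΣA·y / ΣA = 5.27151 in.
Transfer each piece to the horizontal axis through the centroid using Ī + A·d² with d = y − 5.27151:
  bottom plate: d = -4.72151 in → contributes +128.091 in⁴
  web plate: d = 1.42849 in → contributes +41.9796 in⁴
  top plate: d = 7.55349 in → contributes +168.013 in⁴
Total I = 338.083 in⁴.
Radius of gyration: k = √(I/A) = √(338.083 / 12.02) = 5.30346 in.

k_x ≈ 5.303 in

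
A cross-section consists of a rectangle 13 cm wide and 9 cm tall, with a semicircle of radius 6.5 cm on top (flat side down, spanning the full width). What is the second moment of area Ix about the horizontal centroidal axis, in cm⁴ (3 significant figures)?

Split into non-overlapping primitives; take the origin at the lower-left of the bounding box.
Rectangular body: 13 × 9, A = 117 cm², y = 4.5 cm, Ī = 789.75 cm⁴.
Semicircular cap: semicircle r = 6.5, A = 66.366 cm², y = 11.759 cm, Ī = 195.92 cm⁴.
Centroid: ȳ = ΣA·y / ΣA = 7.1272 cm.
Transfer each piece to the horizontal centroidal axis using Ī + A·d² with d = y − 7.1272:
  rectangular body: d = -2.6272 cm → contributes +1597.3 cm⁴
  semicircular cap: d = 4.6315 cm → contributes +1619.5 cm⁴
Total I = 3216.8 cm⁴.

Ix ≈ 3220 cm⁴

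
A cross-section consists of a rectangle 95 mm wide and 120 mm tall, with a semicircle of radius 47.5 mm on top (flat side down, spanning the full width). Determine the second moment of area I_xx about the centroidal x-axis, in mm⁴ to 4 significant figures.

Split into non-overlapping primitives; take the origin at the lower-left of the bounding box.
Rectangular body: 95 × 120, A = 11 400 mm², y = 60 mm, Ī = 13 680 000 mm⁴.
Semicircular cap: semicircle r = 47.5, A = 3544.11 mm², y = 140.16 mm, Ī = 558 736 mm⁴.
Centroid: ȳ = ΣA·y / ΣA = 79.0105 mm.
Transfer each piece to the centroidal x-axis using Ī + A·d² with d = y − 79.0105:
  rectangular body: d = -19.0105 mm → contributes +17 799 935 mm⁴
  semicircular cap: d = 61.1492 mm → contributes +13 810 939 mm⁴
Total I = 31 610 874 mm⁴.

I_xx ≈ 3.161 × 10⁷ mm⁴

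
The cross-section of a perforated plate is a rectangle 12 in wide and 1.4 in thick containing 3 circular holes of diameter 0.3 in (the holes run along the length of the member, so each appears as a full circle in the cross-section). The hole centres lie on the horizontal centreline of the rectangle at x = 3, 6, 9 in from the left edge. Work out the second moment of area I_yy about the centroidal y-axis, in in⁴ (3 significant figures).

I_yy ≈ 200 in⁴

Break the section into simple shapes (no overlaps), measuring from the bottom-left corner of the bounding box.
Plate: 12 × 1.4, A = 16.8 in², x = 6 in, Ī = 201.6 in⁴.
Hole 1 (subtracted): ⌀0.3, A = 0.070686 in², x = 3 in, Ī = 0.00039761 in⁴.
Hole 2 (subtracted): ⌀0.3, A = 0.070686 in², x = 6 in, Ī = 0.00039761 in⁴.
Hole 3 (subtracted): ⌀0.3, A = 0.070686 in², x = 9 in, Ī = 0.00039761 in⁴.
By symmetry the centroid is at mid-width, x̄ = 6 in.
Transfer each piece to the centroidal y-axis using Ī + A·d² with d = x − 6:
  plate: d = 0 in → contributes +201.6 in⁴
  hole 1: d = -3 in → contributes −0.63657 in⁴
  hole 2: d = 0 in → contributes −0.00039761 in⁴
  hole 3: d = 3 in → contributes −0.63657 in⁴
Total I = 200.33 in⁴.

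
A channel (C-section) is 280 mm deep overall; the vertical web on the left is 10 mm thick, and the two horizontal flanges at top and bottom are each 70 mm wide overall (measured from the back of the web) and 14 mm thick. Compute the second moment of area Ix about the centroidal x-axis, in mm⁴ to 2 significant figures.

Decompose the section into non-overlapping parts with the origin at the bottom-left of its bounding rectangle.
Web: 10 × 280, A = 2 800 mm², y = 140 mm, Ī = 18 293 333 mm⁴.
Top flange (beyond web): 60 × 14, A = 840 mm², y = 273 mm, Ī = 13 720 mm⁴.
Bottom flange (beyond web): 60 × 14, A = 840 mm², y = 7 mm, Ī = 13 720 mm⁴.
By symmetry the centroid is at mid-height, ȳ = 140 mm.
Transfer each piece to the centroidal x-axis using Ī + A·d² with d = y − 140:
  web: d = 0 mm → contributes +18 293 333 mm⁴
  top flange (beyond web): d = 133 mm → contributes +14 872 480 mm⁴
  bottom flange (beyond web): d = -133 mm → contributes +14 872 480 mm⁴
Total I = 48 038 293 mm⁴.

Ix ≈ 4.8 × 10⁷ mm⁴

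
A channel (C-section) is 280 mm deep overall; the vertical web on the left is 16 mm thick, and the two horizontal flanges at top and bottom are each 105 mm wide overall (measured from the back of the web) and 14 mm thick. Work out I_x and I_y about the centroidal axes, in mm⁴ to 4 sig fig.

Split into non-overlapping primitives; take the origin at the lower-left of the bounding box.
Web: 16 × 280, A = 4 480 mm², y = 140 mm, Ī = 29 269 333 mm⁴.
Top flange (beyond web): 89 × 14, A = 1 246 mm², y = 273 mm, Ī = 20351.3 mm⁴.
Bottom flange (beyond web): 89 × 14, A = 1 246 mm², y = 7 mm, Ī = 20351.3 mm⁴.
By symmetry the centroid is at mid-height, ȳ = 140 mm.
Transfer each piece to the centroidal x-axis using Ī + A·d² with d = y − 140:
  web: d = 0 mm → contributes +29 269 333 mm⁴
  top flange (beyond web): d = 133 mm → contributes +22 060 845 mm⁴
  bottom flange (beyond web): d = -133 mm → contributes +22 060 845 mm⁴
Total I = 73 391 024 mm⁴.
For the y-axis: x̄ = 26.7651 mm.
Repeating about the centroidal y-axis gives I_y = 6 154 043 mm⁴.

I_x ≈ 7.339 × 10⁷ mm⁴, I_y ≈ 6.154 × 10⁶ mm⁴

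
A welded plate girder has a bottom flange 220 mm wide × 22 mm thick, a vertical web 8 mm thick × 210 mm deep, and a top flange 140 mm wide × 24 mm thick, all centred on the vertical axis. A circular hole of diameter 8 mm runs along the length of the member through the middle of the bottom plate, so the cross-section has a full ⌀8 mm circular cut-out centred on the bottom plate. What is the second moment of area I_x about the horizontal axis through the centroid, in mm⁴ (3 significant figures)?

I_x ≈ 1.14 × 10⁸ mm⁴

Decompose the section into non-overlapping parts with the origin at the bottom-left of its bounding rectangle.
Bottom plate: 220 × 22, A = 4 840 mm², y = 11 mm, Ī = 195 213 mm⁴.
Web plate: 8 × 210, A = 1 680 mm², y = 127 mm, Ī = 6 174 000 mm⁴.
Top plate: 140 × 24, A = 3 360 mm², y = 244 mm, Ī = 161 280 mm⁴.
Hole (subtracted): ⌀8, A = 50.265 mm², y = 11 mm, Ī = 201.06 mm⁴.
Centroid: ȳ = ΣA·y / ΣA = 110.47 mm.
Transfer each piece to the horizontal axis through the centroid using Ī + A·d² with d = y − 110.47:
  bottom plate: d = -99.47 mm → contributes +48 083 171 mm⁴
  web plate: d = 16.53 mm → contributes +6 633 066 mm⁴
  top plate: d = 133.53 mm → contributes +60 071 294 mm⁴
  hole: d = -99.47 mm → contributes −497 538 mm⁴
Total I = 114 289 992 mm⁴.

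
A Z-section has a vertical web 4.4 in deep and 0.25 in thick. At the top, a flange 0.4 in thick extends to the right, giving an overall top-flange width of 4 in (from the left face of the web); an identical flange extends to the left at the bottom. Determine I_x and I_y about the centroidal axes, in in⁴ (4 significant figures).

Decompose the section into non-overlapping parts with the origin at the bottom-left of its bounding rectangle.
Web: 0.25 × 4.4, A = 1.1 in², y = 2.2 in, Ī = 1.77467 in⁴.
Top flange (beyond web): 3.75 × 0.4, A = 1.5 in², y = 4.2 in, Ī = 0.02 in⁴.
Bottom flange (beyond web): 3.75 × 0.4, A = 1.5 in², y = 0.2 in, Ī = 0.02 in⁴.
Centroid: ȳ = ΣA·y / ΣA = 2.2 in.
Transfer each piece to the centroidal x-axis using Ī + A·d² with d = y − 2.2:
  web: d = 0 in → contributes +1.77467 in⁴
  top flange (beyond web): d = 2 in → contributes +6.02 in⁴
  bottom flange (beyond web): d = -2 in → contributes +6.02 in⁴
Total I = 13.8147 in⁴.
For the y-axis: x̄ = 3.875 in.
Repeating about the centroidal y-axis gives I_y = 15.5214 in⁴.

I_x ≈ 13.81 in⁴, I_y ≈ 15.52 in⁴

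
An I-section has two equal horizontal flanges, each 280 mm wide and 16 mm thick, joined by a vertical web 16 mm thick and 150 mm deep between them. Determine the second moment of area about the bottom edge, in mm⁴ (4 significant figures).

I_base ≈ 1.605 × 10⁸ mm⁴

Treat the section as a set of non-overlapping primitives; coordinates are from the bounding-box lower-left.
Bottom flange: 280 × 16, A = 4 480 mm², y = 8 mm, Ī = 95573.3 mm⁴.
Web: 16 × 150, A = 2 400 mm², y = 91 mm, Ī = 4 500 000 mm⁴.
Top flange: 280 × 16, A = 4 480 mm², y = 174 mm, Ī = 95573.3 mm⁴.
Transfer each piece to a horizontal axis along the bottom face using Ī + A·d² with d = y − 0:
  bottom flange: d = 8 mm → contributes +382 293 mm⁴
  web: d = 91 mm → contributes +24 374 400 mm⁴
  top flange: d = 174 mm → contributes +135 732 053 mm⁴
Total I = 160 488 747 mm⁴.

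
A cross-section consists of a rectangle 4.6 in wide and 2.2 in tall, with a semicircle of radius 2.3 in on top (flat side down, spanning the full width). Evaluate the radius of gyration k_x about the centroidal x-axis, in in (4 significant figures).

Treat the section as a set of non-overlapping primitives; coordinates are from the bounding-box lower-left.
Rectangular body: 4.6 × 2.2, A = 10.12 in², y = 1.1 in, Ī = 4.08173 in⁴.
Semicircular cap: semicircle r = 2.3, A = 8.30951 in², y = 3.17615 in, Ī = 3.07145 in⁴.
Centroid: ȳ = ΣA·y / ΣA = 2.0361 in.
Transfer each piece to the centroidal x-axis using Ī + A·d² with d = y − 2.0361:
  rectangular body: d = -0.936096 in → contributes +12.9496 in⁴
  semicircular cap: d = 1.14005 in → contributes +13.8715 in⁴
Total I = 26.8212 in⁴.
Radius of gyration: k = √(I/A) = √(26.8212 / 18.4295) = 1.20637 in.

k_x ≈ 1.206 in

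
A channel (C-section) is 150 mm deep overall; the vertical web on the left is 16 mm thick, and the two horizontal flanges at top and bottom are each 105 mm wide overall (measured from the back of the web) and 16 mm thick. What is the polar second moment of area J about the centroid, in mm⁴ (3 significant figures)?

Split into non-overlapping primitives; take the origin at the lower-left of the bounding box.
Web: 16 × 150, A = 2 400 mm², y = 75 mm, Ī = 4 500 000 mm⁴.
Top flange (beyond web): 89 × 16, A = 1 424 mm², y = 142 mm, Ī = 30 379 mm⁴.
Bottom flange (beyond web): 89 × 16, A = 1 424 mm², y = 8 mm, Ī = 30 379 mm⁴.
By symmetry the centroid is at mid-height, ȳ = 75 mm.
Transfer each piece to the centroidal x-axis using Ī + A·d² with d = y − 75:
  web: d = 0 mm → contributes +4 500 000 mm⁴
  top flange (beyond web): d = 67 mm → contributes +6 422 715 mm⁴
  bottom flange (beyond web): d = -67 mm → contributes +6 422 715 mm⁴
Total I = 17 345 429 mm⁴.
For the y-axis: x̄ = 36.491 mm.
Repeating about the centroidal y-axis gives I_y = 5 520 965 mm⁴.
Polar second moment: J = I_x + I_y = 22 866 394 mm⁴.

J ≈ 2.29 × 10⁷ mm⁴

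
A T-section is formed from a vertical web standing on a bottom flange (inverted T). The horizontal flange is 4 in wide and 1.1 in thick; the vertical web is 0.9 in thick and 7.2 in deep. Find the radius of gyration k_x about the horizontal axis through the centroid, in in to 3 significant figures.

Split into non-overlapping primitives; take the origin at the lower-left of the bounding box.
Flange: 4 × 1.1, A = 4.4 in², y = 0.55 in, Ī = 0.44367 in⁴.
Web: 0.9 × 7.2, A = 6.48 in², y = 4.7 in, Ī = 27.994 in⁴.
Centroid: ȳ = ΣA·y / ΣA = 3.0217 in.
Transfer each piece to the horizontal axis through the centroid using Ī + A·d² with d = y − 3.0217:
  flange: d = -2.4717 in → contributes +27.324 in⁴
  web: d = 1.6783 in → contributes +46.246 in⁴
Total I = 73.57 in⁴.
Radius of gyration: k = √(I/A) = √(73.57 / 10.88) = 2.6004 in.

k_x ≈ 2.60 in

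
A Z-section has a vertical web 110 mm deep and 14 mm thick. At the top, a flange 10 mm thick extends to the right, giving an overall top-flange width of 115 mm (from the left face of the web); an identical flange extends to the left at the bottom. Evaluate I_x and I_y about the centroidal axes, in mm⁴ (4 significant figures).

I_x ≈ 6.620 × 10⁶ mm⁴, I_y ≈ 8.421 × 10⁶ mm⁴

Treat the section as a set of non-overlapping primitives; coordinates are from the bounding-box lower-left.
Web: 14 × 110, A = 1 540 mm², y = 55 mm, Ī = 1 552 833 mm⁴.
Top flange (beyond web): 101 × 10, A = 1 010 mm², y = 105 mm, Ī = 8416.67 mm⁴.
Bottom flange (beyond web): 101 × 10, A = 1 010 mm², y = 5 mm, Ī = 8416.67 mm⁴.
Centroid: ȳ = ΣA·y / ΣA = 55 mm.
Transfer each piece to the centroidal x-axis using Ī + A·d² with d = y − 55:
  web: d = 0 mm → contributes +1 552 833 mm⁴
  top flange (beyond web): d = 50 mm → contributes +2 533 417 mm⁴
  bottom flange (beyond web): d = -50 mm → contributes +2 533 417 mm⁴
Total I = 6 619 667 mm⁴.
For the y-axis: x̄ = 108 mm.
Repeating about the centroidal y-axis gives I_y = 8 420 947 mm⁴.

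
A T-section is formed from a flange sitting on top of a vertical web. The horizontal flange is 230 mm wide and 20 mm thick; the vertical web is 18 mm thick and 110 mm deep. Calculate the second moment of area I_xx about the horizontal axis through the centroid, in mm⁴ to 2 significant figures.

I_xx ≈ 8.0 × 10⁶ mm⁴

Break the section into simple shapes (no overlaps), measuring from the bottom-left corner of the bounding box.
Flange: 230 × 20, A = 4 600 mm², y = 120 mm, Ī = 153 333 mm⁴.
Web: 18 × 110, A = 1 980 mm², y = 55 mm, Ī = 1 996 500 mm⁴.
Centroid: ȳ = ΣA·y / ΣA = 100.4 mm.
Transfer each piece to the horizontal axis through the centroid using Ī + A·d² with d = y − 100.4:
  flange: d = 19.56 mm → contributes +1 913 133 mm⁴
  web: d = -45.44 mm → contributes +6 084 923 mm⁴
Total I = 7 998 055 mm⁴.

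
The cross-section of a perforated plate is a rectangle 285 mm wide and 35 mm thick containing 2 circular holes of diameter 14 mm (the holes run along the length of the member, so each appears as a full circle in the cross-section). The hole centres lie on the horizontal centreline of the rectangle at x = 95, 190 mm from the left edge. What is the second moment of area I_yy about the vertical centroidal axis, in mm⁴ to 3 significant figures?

I_yy ≈ 6.68 × 10⁷ mm⁴

Treat the section as a set of non-overlapping primitives; coordinates are from the bounding-box lower-left.
Plate: 285 × 35, A = 9 975 mm², x = 142.5 mm, Ī = 67 518 281 mm⁴.
Hole 1 (subtracted): ⌀14, A = 153.94 mm², x = 95 mm, Ī = 1885.7 mm⁴.
Hole 2 (subtracted): ⌀14, A = 153.94 mm², x = 190 mm, Ī = 1885.7 mm⁴.
By symmetry the centroid is at mid-width, x̄ = 142.5 mm.
Transfer each piece to the vertical centroidal axis using Ī + A·d² with d = x − 142.5:
  plate: d = 0 mm → contributes +67 518 281 mm⁴
  hole 1: d = -47.5 mm → contributes −349 208 mm⁴
  hole 2: d = 47.5 mm → contributes −349 208 mm⁴
Total I = 66 819 864 mm⁴.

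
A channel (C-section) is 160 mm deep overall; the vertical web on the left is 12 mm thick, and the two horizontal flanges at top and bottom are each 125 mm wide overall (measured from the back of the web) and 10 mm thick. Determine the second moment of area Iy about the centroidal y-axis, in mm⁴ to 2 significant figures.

Iy ≈ 6.5 × 10⁶ mm⁴

Treat the section as a set of non-overlapping primitives; coordinates are from the bounding-box lower-left.
Web: 12 × 160, A = 1 920 mm², x = 6 mm, Ī = 23 040 mm⁴.
Top flange (beyond web): 113 × 10, A = 1 130 mm², x = 68.5 mm, Ī = 1 202 414 mm⁴.
Bottom flange (beyond web): 113 × 10, A = 1 130 mm², x = 68.5 mm, Ī = 1 202 414 mm⁴.
Centroid: x̄ = ΣA·x / ΣA = 39.79 mm.
Transfer each piece to the centroidal y-axis using Ī + A·d² with d = x − 39.79:
  web: d = -33.79 mm → contributes +2 215 469 mm⁴
  top flange (beyond web): d = 28.71 mm → contributes +2 133 712 mm⁴
  bottom flange (beyond web): d = 28.71 mm → contributes +2 133 712 mm⁴
Total I = 6 482 892 mm⁴.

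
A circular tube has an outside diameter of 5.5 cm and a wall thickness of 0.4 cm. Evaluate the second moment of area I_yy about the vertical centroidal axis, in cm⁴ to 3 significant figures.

I_yy ≈ 21.0 cm⁴

Break the section into simple shapes (no overlaps), measuring from the bottom-left corner of the bounding box.
Outer circle: ⌀5.5, A = 23.758 cm², x = 2.75 cm, Ī = 44.918 cm⁴.
Bore (subtracted): ⌀4.7, A = 17.349 cm², x = 2.75 cm, Ī = 23.953 cm⁴.
By symmetry the centroid is at mid-width, x̄ = 2.75 cm.
All pieces are centred on the vertical centroidal axis, so I = ΣĪ (holes subtracted) = 20.965 cm⁴.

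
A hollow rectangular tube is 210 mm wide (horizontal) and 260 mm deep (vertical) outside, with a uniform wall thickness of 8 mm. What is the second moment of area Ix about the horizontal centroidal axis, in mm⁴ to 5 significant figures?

Ix ≈ 7.2730 × 10⁷ mm⁴

Decompose the section into non-overlapping parts with the origin at the bottom-left of its bounding rectangle.
Outer rectangle: 210 × 260, A = 54 600 mm², y = 130 mm, Ī = 307 580 000 mm⁴.
Inner void (subtracted): 194 × 244, A = 47 336 mm², y = 130 mm, Ī = 234 849 675 mm⁴.
By symmetry the centroid is at mid-height, ȳ = 130 mm.
All pieces are centred on the horizontal centroidal axis, so I = ΣĪ (holes subtracted) = 72 730 325 mm⁴.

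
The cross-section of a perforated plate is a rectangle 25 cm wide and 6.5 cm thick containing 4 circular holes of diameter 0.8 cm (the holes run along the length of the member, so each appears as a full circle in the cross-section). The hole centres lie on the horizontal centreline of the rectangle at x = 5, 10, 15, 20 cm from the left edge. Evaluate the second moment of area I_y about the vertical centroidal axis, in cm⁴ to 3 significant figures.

I_y ≈ 8400 cm⁴

Treat the section as a set of non-overlapping primitives; coordinates are from the bounding-box lower-left.
Plate: 25 × 6.5, A = 162.5 cm², x = 12.5 cm, Ī = 8463.5 cm⁴.
Hole 1 (subtracted): ⌀0.8, A = 0.50265 cm², x = 5 cm, Ī = 0.020106 cm⁴.
Hole 2 (subtracted): ⌀0.8, A = 0.50265 cm², x = 10 cm, Ī = 0.020106 cm⁴.
Hole 3 (subtracted): ⌀0.8, A = 0.50265 cm², x = 15 cm, Ī = 0.020106 cm⁴.
Hole 4 (subtracted): ⌀0.8, A = 0.50265 cm², x = 20 cm, Ī = 0.020106 cm⁴.
By symmetry the centroid is at mid-width, x̄ = 12.5 cm.
Transfer each piece to the vertical centroidal axis using Ī + A·d² with d = x − 12.5:
  plate: d = 0 cm → contributes +8463.5 cm⁴
  hole 1: d = -7.5 cm → contributes −28.294 cm⁴
  hole 2: d = -2.5 cm → contributes −3.1617 cm⁴
  hole 3: d = 2.5 cm → contributes −3.1617 cm⁴
  hole 4: d = 7.5 cm → contributes −28.294 cm⁴
Total I = 8400.6 cm⁴.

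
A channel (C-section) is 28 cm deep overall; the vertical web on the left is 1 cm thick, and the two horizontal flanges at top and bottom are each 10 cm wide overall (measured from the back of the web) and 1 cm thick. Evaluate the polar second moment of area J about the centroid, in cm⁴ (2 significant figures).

J ≈ 5500 cm⁴

Decompose the section into non-overlapping parts with the origin at the bottom-left of its bounding rectangle.
Web: 1 × 28, A = 28 cm², y = 14 cm, Ī = 1 829 cm⁴.
Top flange (beyond web): 9 × 1, A = 9 cm², y = 27.5 cm, Ī = 0.75 cm⁴.
Bottom flange (beyond web): 9 × 1, A = 9 cm², y = 0.5 cm, Ī = 0.75 cm⁴.
By symmetry the centroid is at mid-height, ȳ = 14 cm.
Transfer each piece to the centroidal x-axis using Ī + A·d² with d = y − 14:
  web: d = 0 cm → contributes +1 829 cm⁴
  top flange (beyond web): d = 13.5 cm → contributes +1 641 cm⁴
  bottom flange (beyond web): d = -13.5 cm → contributes +1 641 cm⁴
Total I = 5 111 cm⁴.
For the y-axis: x̄ = 2.457 cm.
Repeating about the centroidal y-axis gives I_y = 397.7 cm⁴.
Polar second moment: J = I_x + I_y = 5 509 cm⁴.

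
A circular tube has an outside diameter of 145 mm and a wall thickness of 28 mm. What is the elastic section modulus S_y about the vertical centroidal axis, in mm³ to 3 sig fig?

Treat the section as a set of non-overlapping primitives; coordinates are from the bounding-box lower-left.
Outer circle: ⌀145, A = 16 513 mm², x = 72.5 mm, Ī = 21 699 109 mm⁴.
Bore (subtracted): ⌀89, A = 6221.1 mm², x = 72.5 mm, Ī = 3 079 853 mm⁴.
By symmetry the centroid is at mid-width, x̄ = 72.5 mm.
All pieces are centred on the vertical centroidal axis, so I = ΣĪ (holes subtracted) = 18 619 257 mm⁴.
Extreme fibre distance c = 72.5 mm; S = I/c = 256 817 mm³.

S_y ≈ 2.57 × 10⁵ mm³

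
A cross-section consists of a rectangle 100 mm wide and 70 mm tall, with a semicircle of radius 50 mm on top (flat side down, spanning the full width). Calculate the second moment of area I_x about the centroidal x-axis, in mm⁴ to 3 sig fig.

I_x ≈ 1.15 × 10⁷ mm⁴

Split into non-overlapping primitives; take the origin at the lower-left of the bounding box.
Rectangular body: 100 × 70, A = 7 000 mm², y = 35 mm, Ī = 2 858 333 mm⁴.
Semicircular cap: semicircle r = 50, A = 3 927 mm², y = 91.221 mm, Ī = 685 981 mm⁴.
Centroid: ȳ = ΣA·y / ΣA = 55.205 mm.
Transfer each piece to the centroidal x-axis using Ī + A·d² with d = y − 55.205:
  rectangular body: d = -20.205 mm → contributes +5 715 980 mm⁴
  semicircular cap: d = 36.016 mm → contributes +5 779 837 mm⁴
Total I = 11 495 817 mm⁴.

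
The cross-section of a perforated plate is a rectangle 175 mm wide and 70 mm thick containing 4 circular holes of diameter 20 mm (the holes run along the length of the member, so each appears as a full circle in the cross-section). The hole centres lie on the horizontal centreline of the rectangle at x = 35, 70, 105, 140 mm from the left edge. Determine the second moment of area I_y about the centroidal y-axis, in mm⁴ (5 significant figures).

Decompose the section into non-overlapping parts with the origin at the bottom-left of its bounding rectangle.
Plate: 175 × 70, A = 12 250 mm², x = 87.5 mm, Ī = 31 263 021 mm⁴.
Hole 1 (subtracted): ⌀20, A = 314.1593 mm², x = 35 mm, Ī = 7853.982 mm⁴.
Hole 2 (subtracted): ⌀20, A = 314.1593 mm², x = 70 mm, Ī = 7853.982 mm⁴.
Hole 3 (subtracted): ⌀20, A = 314.1593 mm², x = 105 mm, Ī = 7853.982 mm⁴.
Hole 4 (subtracted): ⌀20, A = 314.1593 mm², x = 140 mm, Ī = 7853.982 mm⁴.
By symmetry the centroid is at mid-width, x̄ = 87.5 mm.
Transfer each piece to the centroidal y-axis using Ī + A·d² with d = x − 87.5:
  plate: d = 0 mm → contributes +31 263 021 mm⁴
  hole 1: d = -52.5 mm → contributes −873755.5 mm⁴
  hole 2: d = -17.5 mm → contributes −104065.3 mm⁴
  hole 3: d = 17.5 mm → contributes −104065.3 mm⁴
  hole 4: d = 52.5 mm → contributes −873755.5 mm⁴
Total I = 29 307 379 mm⁴.

I_y ≈ 2.9307 × 10⁷ mm⁴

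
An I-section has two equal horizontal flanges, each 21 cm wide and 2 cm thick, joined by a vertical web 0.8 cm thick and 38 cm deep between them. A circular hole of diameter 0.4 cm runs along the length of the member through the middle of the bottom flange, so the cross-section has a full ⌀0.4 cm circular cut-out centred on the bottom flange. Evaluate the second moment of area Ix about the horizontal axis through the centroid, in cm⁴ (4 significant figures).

Ix ≈ 3.724 × 10⁴ cm⁴

Decompose the section into non-overlapping parts with the origin at the bottom-left of its bounding rectangle.
Bottom flange: 21 × 2, A = 42 cm², y = 1 cm, Ī = 14 cm⁴.
Web: 0.8 × 38, A = 30.4 cm², y = 21 cm, Ī = 3658.13 cm⁴.
Top flange: 21 × 2, A = 42 cm², y = 41 cm, Ī = 14 cm⁴.
Hole (subtracted): ⌀0.4, A = 0.125664 cm², y = 1 cm, Ī = 0.00125664 cm⁴.
Centroid: ȳ = ΣA·y / ΣA = 21.022 cm.
Transfer each piece to the horizontal axis through the centroid using Ī + A·d² with d = y − 21.022:
  bottom flange: d = -20.022 cm → contributes +16 851 cm⁴
  web: d = -0.0219933 cm → contributes +3658.15 cm⁴
  top flange: d = 19.978 cm → contributes +16777.1 cm⁴
  hole: d = -20.022 cm → contributes −50.3774 cm⁴
Total I = 37235.8 cm⁴.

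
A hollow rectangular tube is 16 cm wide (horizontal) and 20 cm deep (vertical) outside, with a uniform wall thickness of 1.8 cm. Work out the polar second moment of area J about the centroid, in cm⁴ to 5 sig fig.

Treat the section as a set of non-overlapping primitives; coordinates are from the bounding-box lower-left.
Outer rectangle: 16 × 20, A = 320 cm², y = 10 cm, Ī = 10666.67 cm⁴.
Inner void (subtracted): 12.4 × 16.4, A = 203.36 cm², y = 10 cm, Ī = 4557.975 cm⁴.
By symmetry the centroid is at mid-height, ȳ = 10 cm.
All pieces are centred on the centroidal x-axis, so I = ΣĪ (holes subtracted) = 6108.691 cm⁴.
Repeating about the centroidal y-axis gives I_y = 4220.947 cm⁴.
Polar second moment: J = I_x + I_y = 10329.64 cm⁴.

J ≈ 1.0330 × 10⁴ cm⁴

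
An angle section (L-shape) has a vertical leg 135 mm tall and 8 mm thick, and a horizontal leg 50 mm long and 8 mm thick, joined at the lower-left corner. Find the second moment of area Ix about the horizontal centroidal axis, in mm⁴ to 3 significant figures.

Ix ≈ 2.68 × 10⁶ mm⁴

Treat the section as a set of non-overlapping primitives; coordinates are from the bounding-box lower-left.
Vertical leg: 8 × 135, A = 1 080 mm², y = 67.5 mm, Ī = 1 640 250 mm⁴.
Horizontal leg (remainder): 42 × 8, A = 336 mm², y = 4 mm, Ī = 1 792 mm⁴.
Centroid: ȳ = ΣA·y / ΣA = 52.432 mm.
Transfer each piece to the horizontal centroidal axis using Ī + A·d² with d = y − 52.432:
  vertical leg: d = 15.068 mm → contributes +1 885 452 mm⁴
  horizontal leg (remainder): d = -48.432 mm → contributes +789 940 mm⁴
Total I = 2 675 391 mm⁴.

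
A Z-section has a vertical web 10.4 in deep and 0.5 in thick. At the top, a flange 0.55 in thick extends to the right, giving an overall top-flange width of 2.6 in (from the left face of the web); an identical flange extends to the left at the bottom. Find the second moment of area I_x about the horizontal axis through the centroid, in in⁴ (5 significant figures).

I_x ≈ 102.96 in⁴

Split into non-overlapping primitives; take the origin at the lower-left of the bounding box.
Web: 0.5 × 10.4, A = 5.2 in², y = 5.2 in, Ī = 46.86933 in⁴.
Top flange (beyond web): 2.1 × 0.55, A = 1.155 in², y = 10.125 in, Ī = 0.02911563 in⁴.
Bottom flange (beyond web): 2.1 × 0.55, A = 1.155 in², y = 0.275 in, Ī = 0.02911563 in⁴.
Centroid: ȳ = ΣA·y / ΣA = 5.2 in.
Transfer each piece to the horizontal axis through the centroid using Ī + A·d² with d = y − 5.2:
  web: d = 0 in → contributes +46.86933 in⁴
  top flange (beyond web): d = 4.925 in → contributes +28.04436 in⁴
  bottom flange (beyond web): d = -4.925 in → contributes +28.04436 in⁴
Total I = 102.9581 in⁴.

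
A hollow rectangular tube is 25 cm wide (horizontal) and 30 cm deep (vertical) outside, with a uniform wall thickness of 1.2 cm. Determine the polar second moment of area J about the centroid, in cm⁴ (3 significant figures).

Decompose the section into non-overlapping parts with the origin at the bottom-left of its bounding rectangle.
Outer rectangle: 25 × 30, A = 750 cm², y = 15 cm, Ī = 56 250 cm⁴.
Inner void (subtracted): 22.6 × 27.6, A = 623.76 cm², y = 15 cm, Ī = 39 596 cm⁴.
By symmetry the centroid is at mid-height, ȳ = 15 cm.
All pieces are centred on the centroidal x-axis, so I = ΣĪ (holes subtracted) = 16 654 cm⁴.
Repeating about the centroidal y-axis gives I_y = 12 513 cm⁴.
Polar second moment: J = I_x + I_y = 29 167 cm⁴.

J ≈ 2.92 × 10⁴ cm⁴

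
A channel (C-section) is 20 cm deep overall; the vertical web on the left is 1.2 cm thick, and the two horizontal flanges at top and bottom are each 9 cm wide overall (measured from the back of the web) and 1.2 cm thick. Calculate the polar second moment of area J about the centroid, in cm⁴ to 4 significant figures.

J ≈ 2767 cm⁴

Split into non-overlapping primitives; take the origin at the lower-left of the bounding box.
Web: 1.2 × 20, A = 24 cm², y = 10 cm, Ī = 800 cm⁴.
Top flange (beyond web): 7.8 × 1.2, A = 9.36 cm², y = 19.4 cm, Ī = 1.1232 cm⁴.
Bottom flange (beyond web): 7.8 × 1.2, A = 9.36 cm², y = 0.6 cm, Ī = 1.1232 cm⁴.
By symmetry the centroid is at mid-height, ȳ = 10 cm.
Transfer each piece to the centroidal x-axis using Ī + A·d² with d = y − 10:
  web: d = 0 cm → contributes +800 cm⁴
  top flange (beyond web): d = 9.4 cm → contributes +828.173 cm⁴
  bottom flange (beyond web): d = -9.4 cm → contributes +828.173 cm⁴
Total I = 2456.35 cm⁴.
For the y-axis: x̄ = 2.57191 cm.
Repeating about the centroidal y-axis gives I_y = 310.757 cm⁴.
Polar second moment: J = I_x + I_y = 2767.1 cm⁴.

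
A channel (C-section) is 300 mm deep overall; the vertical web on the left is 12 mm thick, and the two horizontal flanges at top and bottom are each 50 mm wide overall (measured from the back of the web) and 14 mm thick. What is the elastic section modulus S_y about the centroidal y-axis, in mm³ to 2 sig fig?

Split into non-overlapping primitives; take the origin at the lower-left of the bounding box.
Web: 12 × 300, A = 3 600 mm², x = 6 mm, Ī = 43 200 mm⁴.
Top flange (beyond web): 38 × 14, A = 532 mm², x = 31 mm, Ī = 64 017 mm⁴.
Bottom flange (beyond web): 38 × 14, A = 532 mm², x = 31 mm, Ī = 64 017 mm⁴.
Centroid: x̄ = ΣA·x / ΣA = 11.7 mm.
Transfer each piece to the centroidal y-axis using Ī + A·d² with d = x − 11.7:
  web: d = -5.703 mm → contributes +160 298 mm⁴
  top flange (beyond web): d = 19.3 mm → contributes +262 115 mm⁴
  bottom flange (beyond web): d = 19.3 mm → contributes +262 115 mm⁴
Total I = 684 528 mm⁴.
Extreme fibre distance c = 38.3 mm; S = I/c = 17 874 mm³.

S_y ≈ 1.8 × 10⁴ mm³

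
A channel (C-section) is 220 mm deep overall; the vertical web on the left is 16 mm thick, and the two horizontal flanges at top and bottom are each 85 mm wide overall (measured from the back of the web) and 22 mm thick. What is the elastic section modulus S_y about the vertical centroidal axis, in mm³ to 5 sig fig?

S_y ≈ 7.3692 × 10⁴ mm³

Split into non-overlapping primitives; take the origin at the lower-left of the bounding box.
Web: 16 × 220, A = 3 520 mm², x = 8 mm, Ī = 75093.33 mm⁴.
Top flange (beyond web): 69 × 22, A = 1 518 mm², x = 50.5 mm, Ī = 602266.5 mm⁴.
Bottom flange (beyond web): 69 × 22, A = 1 518 mm², x = 50.5 mm, Ī = 602266.5 mm⁴.
Centroid: x̄ = ΣA·x / ΣA = 27.68121 mm.
Transfer each piece to the vertical centroidal axis using Ī + A·d² with d = x − 27.68121:
  web: d = -19.68121 mm → contributes +1 438 565 mm⁴
  top flange (beyond web): d = 22.81879 mm → contributes +1 392 685 mm⁴
  bottom flange (beyond web): d = 22.81879 mm → contributes +1 392 685 mm⁴
Total I = 4 223 935 mm⁴.
Extreme fibre distance c = 57.31879 mm; S = I/c = 73691.98 mm³.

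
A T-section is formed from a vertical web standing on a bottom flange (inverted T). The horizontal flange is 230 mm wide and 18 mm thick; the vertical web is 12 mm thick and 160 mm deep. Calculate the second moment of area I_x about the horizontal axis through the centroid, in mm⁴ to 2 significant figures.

I_x ≈ 1.5 × 10⁷ mm⁴

Decompose the section into non-overlapping parts with the origin at the bottom-left of its bounding rectangle.
Flange: 230 × 18, A = 4 140 mm², y = 9 mm, Ī = 111 780 mm⁴.
Web: 12 × 160, A = 1 920 mm², y = 98 mm, Ī = 4 096 000 mm⁴.
Centroid: ȳ = ΣA·y / ΣA = 37.2 mm.
Transfer each piece to the horizontal axis through the centroid using Ī + A·d² with d = y − 37.2:
  flange: d = -28.2 mm → contributes +3 403 611 mm⁴
  web: d = 60.8 mm → contributes +11 194 011 mm⁴
Total I = 14 597 622 mm⁴.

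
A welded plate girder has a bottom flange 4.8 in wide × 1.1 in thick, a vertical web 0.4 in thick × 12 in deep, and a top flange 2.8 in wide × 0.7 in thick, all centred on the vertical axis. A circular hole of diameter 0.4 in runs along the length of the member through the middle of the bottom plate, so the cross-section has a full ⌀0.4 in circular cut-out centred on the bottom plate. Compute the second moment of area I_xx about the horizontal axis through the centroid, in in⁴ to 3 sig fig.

I_xx ≈ 320 in⁴

Treat the section as a set of non-overlapping primitives; coordinates are from the bounding-box lower-left.
Bottom plate: 4.8 × 1.1, A = 5.28 in², y = 0.55 in, Ī = 0.5324 in⁴.
Web plate: 0.4 × 12, A = 4.8 in², y = 7.1 in, Ī = 57.6 in⁴.
Top plate: 2.8 × 0.7, A = 1.96 in², y = 13.45 in, Ī = 0.080033 in⁴.
Hole (subtracted): ⌀0.4, A = 0.12566 in², y = 0.55 in, Ī = 0.0012566 in⁴.
Centroid: ȳ = ΣA·y / ΣA = 5.311 in.
Transfer each piece to the horizontal axis through the centroid using Ī + A·d² with d = y − 5.311:
  bottom plate: d = -4.761 in → contributes +120.21 in⁴
  web plate: d = 1.789 in → contributes +72.963 in⁴
  top plate: d = 8.139 in → contributes +129.92 in⁴
  hole: d = -4.761 in → contributes −2.8497 in⁴
Total I = 320.24 in⁴.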